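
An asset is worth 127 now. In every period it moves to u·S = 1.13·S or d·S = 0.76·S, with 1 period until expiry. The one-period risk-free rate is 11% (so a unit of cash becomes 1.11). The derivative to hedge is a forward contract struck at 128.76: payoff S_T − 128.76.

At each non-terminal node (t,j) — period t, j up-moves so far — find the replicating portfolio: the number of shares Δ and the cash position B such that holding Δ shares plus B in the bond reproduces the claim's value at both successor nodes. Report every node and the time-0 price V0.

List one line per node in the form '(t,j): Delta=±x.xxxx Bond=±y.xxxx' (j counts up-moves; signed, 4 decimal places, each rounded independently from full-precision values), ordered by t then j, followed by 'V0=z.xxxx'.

The replicating-portfolio and risk-neutral prices coincide; use p* = (1.11−0.76)/(1.13−0.76) = 0.9459 for the latter.
Terminal payoffs: V(1,0)=-32.2400, V(1,1)=14.7500
(0,0): S=127.0000. Δ = (V_up−V_dn)/(S_up−S_dn) = (14.7500−-32.2400)/(143.5100−96.5200) = 1.0000. V = [p*·14.7500 + (1−p*)·-32.2400]/1.11 = 11.0000. B = V − Δ·S = -116.0000.
Check: Δ(0,0)·S0 + B(0,0) = 11.0000 = V0.

(0,0): Delta=1.0000 Bond=-116.0000
V0=11.0000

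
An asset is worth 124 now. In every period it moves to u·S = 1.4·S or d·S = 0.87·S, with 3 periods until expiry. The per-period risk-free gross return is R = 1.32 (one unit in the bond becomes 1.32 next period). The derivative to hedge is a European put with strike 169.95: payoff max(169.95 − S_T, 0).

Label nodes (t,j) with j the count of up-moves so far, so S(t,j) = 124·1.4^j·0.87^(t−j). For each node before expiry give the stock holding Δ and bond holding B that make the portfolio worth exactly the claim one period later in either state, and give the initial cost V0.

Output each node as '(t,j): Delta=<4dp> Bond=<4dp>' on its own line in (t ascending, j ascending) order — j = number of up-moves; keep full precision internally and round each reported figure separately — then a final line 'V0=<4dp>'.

(0,0): Delta=-0.0962 Bond=13.0326
(1,0): Delta=-0.5332 Bond=64.3465
(1,1): Delta=-0.0479 Bond=8.8220
(2,0): Delta=-1.0000 Bond=128.7500
(2,1): Delta=-0.4816 Bond=77.1484
(2,2): Delta=0.0000 Bond=0.0000
V0=1.1048

Since d<R<u, set p* = (R−d)/(u−d) = 0.8491; price each node as the discounted p*-expectation of its children.
Payoff layer (t=3): V(3,0)=88.2956, V(3,1)=38.5522, V(3,2)=0.0000, V(3,3)=0.0000
Node (2,0) S=93.8556: V=(p*·38.5522+(1−p*)·88.2956)/1.32=34.8944; Δ=(38.5522−88.2956)/(131.3978−81.6544)=-1.0000; B=V−Δ·S=128.7500
Node (2,1) S=151.0320: V=(p*·0.0000+(1−p*)·38.5522)/1.32=4.4085; Δ=(0.0000−38.5522)/(211.4448−131.3978)=-0.4816; B=V−Δ·S=77.1484
Node (2,2) S=243.0400: V=(p*·0.0000+(1−p*)·0.0000)/1.32=0.0000; Δ=(0.0000−0.0000)/(340.2560−211.4448)=0.0000; B=V−Δ·S=0.0000
Node (1,0) S=107.8800: V=(p*·4.4085+(1−p*)·34.8944)/1.32=6.8259; Δ=(4.4085−34.8944)/(151.0320−93.8556)=-0.5332; B=V−Δ·S=64.3465
Node (1,1) S=173.6000: V=(p*·0.0000+(1−p*)·4.4085)/1.32=0.5041; Δ=(0.0000−4.4085)/(243.0400−151.0320)=-0.0479; B=V−Δ·S=8.8220
Node (0,0) S=124.0000: V=(p*·0.5041+(1−p*)·6.8259)/1.32=1.1048; Δ=(0.5041−6.8259)/(173.6000−107.8800)=-0.0962; B=V−Δ·S=13.0326
Each (Δ,B) replicates both successor values, so the strategy is self-financing and V0 is arbitrage-free.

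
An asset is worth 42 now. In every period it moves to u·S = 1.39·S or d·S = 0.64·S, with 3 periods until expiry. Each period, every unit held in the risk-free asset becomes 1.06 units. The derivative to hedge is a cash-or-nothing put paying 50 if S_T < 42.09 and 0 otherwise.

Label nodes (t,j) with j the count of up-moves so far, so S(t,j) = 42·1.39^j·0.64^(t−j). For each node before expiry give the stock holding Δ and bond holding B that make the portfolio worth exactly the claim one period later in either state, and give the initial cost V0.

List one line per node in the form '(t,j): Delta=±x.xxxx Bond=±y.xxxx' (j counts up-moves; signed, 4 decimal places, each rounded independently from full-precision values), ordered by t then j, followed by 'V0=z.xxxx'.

(0,0): Delta=-0.6962 Bond=46.4697
(1,0): Delta=-1.3103 Bond=65.7648
(1,1): Delta=-0.4740 Bond=36.2881
(2,0): Delta=0.0000 Bond=47.1698
(2,1): Delta=-1.7843 Bond=87.4214
(2,2): Delta=0.0000 Bond=0.0000
V0=17.2303

The replicating-portfolio and risk-neutral prices coincide; use p* = (1.06−0.64)/(1.39−0.64) = 0.5600 for the latter.
Payoff layer (t=3): V(3,0)=50.0000, V(3,1)=50.0000, V(3,2)=0.0000, V(3,3)=0.0000
(2,0): S=17.2032. Δ = (V_up−V_dn)/(S_up−S_dn) = (50.0000−50.0000)/(23.9124−11.0100) = 0.0000. V = [p*·50.0000 + (1−p*)·50.0000]/1.06 = 47.1698. B = V − Δ·S = 47.1698.
(2,1): S=37.3632. Δ = (V_up−V_dn)/(S_up−S_dn) = (0.0000−50.0000)/(51.9348−23.9124) = -1.7843. V = [p*·0.0000 + (1−p*)·50.0000]/1.06 = 20.7547. B = V − Δ·S = 87.4214.
(2,2): S=81.1482. Δ = (V_up−V_dn)/(S_up−S_dn) = (0.0000−0.0000)/(112.7960−51.9348) = 0.0000. V = [p*·0.0000 + (1−p*)·0.0000]/1.06 = 0.0000. B = V − Δ·S = 0.0000.
(1,0): S=26.8800. Δ = (V_up−V_dn)/(S_up−S_dn) = (20.7547−47.1698)/(37.3632−17.2032) = -1.3103. V = [p*·20.7547 + (1−p*)·47.1698]/1.06 = 30.5447. B = V − Δ·S = 65.7648.
(1,1): S=58.3800. Δ = (V_up−V_dn)/(S_up−S_dn) = (0.0000−20.7547)/(81.1482−37.3632) = -0.4740. V = [p*·0.0000 + (1−p*)·20.7547]/1.06 = 8.6152. B = V − Δ·S = 36.2881.
(0,0): S=42.0000. Δ = (V_up−V_dn)/(S_up−S_dn) = (8.6152−30.5447)/(58.3800−26.8800) = -0.6962. V = [p*·8.6152 + (1−p*)·30.5447]/1.06 = 17.2303. B = V − Δ·S = 46.4697.
The time-0 hedge costs 17.2303, which is the no-arbitrage price.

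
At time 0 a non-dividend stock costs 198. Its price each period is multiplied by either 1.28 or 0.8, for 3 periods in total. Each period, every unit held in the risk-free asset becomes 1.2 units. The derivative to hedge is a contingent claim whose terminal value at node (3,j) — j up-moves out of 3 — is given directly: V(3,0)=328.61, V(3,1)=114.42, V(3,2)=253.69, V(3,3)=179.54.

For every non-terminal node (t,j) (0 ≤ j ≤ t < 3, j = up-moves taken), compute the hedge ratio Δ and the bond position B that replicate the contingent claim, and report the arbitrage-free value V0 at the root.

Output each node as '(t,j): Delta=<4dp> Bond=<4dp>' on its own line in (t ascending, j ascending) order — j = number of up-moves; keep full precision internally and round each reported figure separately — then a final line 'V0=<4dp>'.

Since d<R<u, set p* = (R−d)/(u−d) = 0.8333; price each node as the discounted p*-expectation of its children.
Payoff layer (t=3): V(3,0)=328.6100, V(3,1)=114.4200, V(3,2)=253.6900, V(3,3)=179.5400
Node (2,0) S=126.7200: V=(p*·114.4200+(1−p*)·328.6100)/1.2=125.0986; Δ=(114.4200−328.6100)/(162.2016−101.3760)=-3.5214; B=V−Δ·S=571.3278
Node (2,1) S=202.7520: V=(p*·253.6900+(1−p*)·114.4200)/1.2=192.0653; Δ=(253.6900−114.4200)/(259.5226−162.2016)=1.4310; B=V−Δ·S=-98.0806
Node (2,2) S=324.4032: V=(p*·179.5400+(1−p*)·253.6900)/1.2=159.9153; Δ=(179.5400−253.6900)/(415.2361−259.5226)=-0.4762; B=V−Δ·S=314.3944
Node (1,0) S=158.4000: V=(p*·192.0653+(1−p*)·125.0986)/1.2=150.7535; Δ=(192.0653−125.0986)/(202.7520−126.7200)=0.8808; B=V−Δ·S=11.2396
Node (1,1) S=253.4400: V=(p*·159.9153+(1−p*)·192.0653)/1.2=137.7280; Δ=(159.9153−192.0653)/(324.4032−202.7520)=-0.2643; B=V−Δ·S=204.7072
Node (0,0) S=198.0000: V=(p*·137.7280+(1−p*)·150.7535)/1.2=116.5824; Δ=(137.7280−150.7535)/(253.4400−158.4000)=-0.1371; B=V−Δ·S=143.7188
The time-0 hedge costs 116.5824, which is the no-arbitrage price.

(0,0): Delta=-0.1371 Bond=143.7188
(1,0): Delta=0.8808 Bond=11.2396
(1,1): Delta=-0.2643 Bond=204.7072
(2,0): Delta=-3.5214 Bond=571.3278
(2,1): Delta=1.4310 Bond=-98.0806
(2,2): Delta=-0.4762 Bond=314.3944
V0=116.5824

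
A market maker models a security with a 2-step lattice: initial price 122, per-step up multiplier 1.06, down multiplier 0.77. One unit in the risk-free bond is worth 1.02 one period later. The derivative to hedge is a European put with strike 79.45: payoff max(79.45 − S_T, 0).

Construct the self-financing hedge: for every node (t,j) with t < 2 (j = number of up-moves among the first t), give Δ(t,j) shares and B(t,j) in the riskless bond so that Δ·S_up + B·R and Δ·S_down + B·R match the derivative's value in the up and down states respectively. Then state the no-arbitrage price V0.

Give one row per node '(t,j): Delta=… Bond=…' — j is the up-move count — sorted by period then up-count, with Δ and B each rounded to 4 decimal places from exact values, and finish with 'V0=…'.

(0,0): Delta=-0.0272 Bond=3.4484
(1,0): Delta=-0.2612 Bond=25.5009
(1,1): Delta=0.0000 Bond=0.0000
V0=0.1301

No-arbitrage ⇒ martingale measure with p* = (R−d)/(u−d) = 0.8621.
At expiry t=2: V(2,0)=7.1162, V(2,1)=0.0000, V(2,2)=0.0000
Node (1,0) S=93.9400: V=(p*·0.0000+(1−p*)·7.1162)/1.02=0.9623; Δ=(0.0000−7.1162)/(99.5764−72.3338)=-0.2612; B=V−Δ·S=25.5009
Node (1,1) S=129.3200: V=(p*·0.0000+(1−p*)·0.0000)/1.02=0.0000; Δ=(0.0000−0.0000)/(137.0792−99.5764)=0.0000; B=V−Δ·S=0.0000
Node (0,0) S=122.0000: V=(p*·0.0000+(1−p*)·0.9623)/1.02=0.1301; Δ=(0.0000−0.9623)/(129.3200−93.9400)=-0.0272; B=V−Δ·S=3.4484
Self-financing check: at every node Δ·S+B equals the discounted successor values.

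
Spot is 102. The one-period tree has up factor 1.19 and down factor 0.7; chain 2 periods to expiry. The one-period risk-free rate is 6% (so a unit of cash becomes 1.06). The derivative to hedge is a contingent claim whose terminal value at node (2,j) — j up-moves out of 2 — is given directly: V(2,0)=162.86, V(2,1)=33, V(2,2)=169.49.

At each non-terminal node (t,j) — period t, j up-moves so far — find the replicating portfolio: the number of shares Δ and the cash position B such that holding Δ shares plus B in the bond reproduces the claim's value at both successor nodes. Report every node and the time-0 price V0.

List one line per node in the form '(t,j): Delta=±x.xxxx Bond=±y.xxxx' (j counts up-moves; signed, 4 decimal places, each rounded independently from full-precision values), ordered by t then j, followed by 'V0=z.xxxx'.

No-arbitrage ⇒ martingale measure with p* = (R−d)/(u−d) = 0.7347.
Payoff layer (t=2): V(2,0)=162.8600, V(2,1)=33.0000, V(2,2)=169.4900
  t=1,j=0: stock 71.4000 → up 84.9660 (V=33.0000), down 49.9800 (V=162.8600). Price 63.6346; hedge Δ=-3.7118, bond B=328.6550.
  t=1,j=1: stock 121.3800 → up 144.4422 (V=169.4900), down 84.9660 (V=33.0000). Price 125.7343; hedge Δ=2.2949, bond B=-152.8167.
  t=0,j=0: stock 102.0000 → up 121.3800 (V=125.7343), down 71.4000 (V=63.6346). Price 103.0744; hedge Δ=1.2425, bond B=-23.6597.
Each (Δ,B) replicates both successor values, so the strategy is self-financing and V0 is arbitrage-free.

(0,0): Delta=1.2425 Bond=-23.6597
(1,0): Delta=-3.7118 Bond=328.6550
(1,1): Delta=2.2949 Bond=-152.8167
V0=103.0744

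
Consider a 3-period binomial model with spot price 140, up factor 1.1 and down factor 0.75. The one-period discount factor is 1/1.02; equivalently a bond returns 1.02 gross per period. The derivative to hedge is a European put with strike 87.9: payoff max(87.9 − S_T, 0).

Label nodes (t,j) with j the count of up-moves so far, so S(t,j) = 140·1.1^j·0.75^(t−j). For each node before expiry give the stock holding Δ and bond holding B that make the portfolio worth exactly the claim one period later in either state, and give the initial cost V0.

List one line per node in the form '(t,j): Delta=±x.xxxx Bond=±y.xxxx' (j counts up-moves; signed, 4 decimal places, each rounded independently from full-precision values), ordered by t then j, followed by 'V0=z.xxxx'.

Since d<R<u, set p* = (R−d)/(u−d) = 0.7714; price each node as the discounted p*-expectation of its children.
Payoff layer (t=3): V(3,0)=28.8375, V(3,1)=1.2750, V(3,2)=0.0000, V(3,3)=0.0000
  t=2,j=0: stock 78.7500 → up 86.6250 (V=1.2750), down 59.0625 (V=28.8375). Price 7.4265; hedge Δ=-1.0000, bond B=86.1765.
  t=2,j=1: stock 115.5000 → up 127.0500 (V=0.0000), down 86.6250 (V=1.2750). Price 0.2857; hedge Δ=-0.0315, bond B=3.9286.
  t=2,j=2: stock 169.4000 → up 186.3400 (V=0.0000), down 127.0500 (V=0.0000). Price 0.0000; hedge Δ=0.0000, bond B=0.0000.
  t=1,j=0: stock 105.0000 → up 115.5000 (V=0.2857), down 78.7500 (V=7.4265). Price 1.8803; hedge Δ=-0.1943, bond B=22.2824.
  t=1,j=1: stock 154.0000 → up 169.4000 (V=0.0000), down 115.5000 (V=0.2857). Price 0.0640; hedge Δ=-0.0053, bond B=0.8804.
  t=0,j=0: stock 140.0000 → up 154.0000 (V=0.0640), down 105.0000 (V=1.8803). Price 0.4698; hedge Δ=-0.0371, bond B=5.6591.
Root portfolio cost Δ·140+B reproduces V0=0.4698.

(0,0): Delta=-0.0371 Bond=5.6591
(1,0): Delta=-0.1943 Bond=22.2824
(1,1): Delta=-0.0053 Bond=0.8804
(2,0): Delta=-1.0000 Bond=86.1765
(2,1): Delta=-0.0315 Bond=3.9286
(2,2): Delta=0.0000 Bond=0.0000
V0=0.4698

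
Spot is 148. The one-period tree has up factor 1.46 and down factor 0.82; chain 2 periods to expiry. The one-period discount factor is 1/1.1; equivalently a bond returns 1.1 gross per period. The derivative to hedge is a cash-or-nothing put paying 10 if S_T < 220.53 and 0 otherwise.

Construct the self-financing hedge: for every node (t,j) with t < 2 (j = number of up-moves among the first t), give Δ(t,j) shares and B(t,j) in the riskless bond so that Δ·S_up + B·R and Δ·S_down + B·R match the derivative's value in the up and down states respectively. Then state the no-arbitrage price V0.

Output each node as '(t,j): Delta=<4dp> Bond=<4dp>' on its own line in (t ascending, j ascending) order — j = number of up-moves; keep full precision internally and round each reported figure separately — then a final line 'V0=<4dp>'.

(0,0): Delta=-0.0420 Bond=12.8971
(1,0): Delta=0.0000 Bond=9.0909
(1,1): Delta=-0.0723 Bond=20.7386
V0=6.6826

Under the risk-neutral measure, an up-move has probability p* = (R−d)/(u−d) = 0.4375 and values discount at R = 1.1.
At expiry t=2: V(2,0)=10.0000, V(2,1)=10.0000, V(2,2)=0.0000
Node (1,0) S=121.3600: V=(p*·10.0000+(1−p*)·10.0000)/1.1=9.0909; Δ=(10.0000−10.0000)/(177.1856−99.5152)=0.0000; B=V−Δ·S=9.0909
Node (1,1) S=216.0800: V=(p*·0.0000+(1−p*)·10.0000)/1.1=5.1136; Δ=(0.0000−10.0000)/(315.4768−177.1856)=-0.0723; B=V−Δ·S=20.7386
Node (0,0) S=148.0000: V=(p*·5.1136+(1−p*)·9.0909)/1.1=6.6826; Δ=(5.1136−9.0909)/(216.0800−121.3600)=-0.0420; B=V−Δ·S=12.8971
Each (Δ,B) replicates both successor values, so the strategy is self-financing and V0 is arbitrage-free.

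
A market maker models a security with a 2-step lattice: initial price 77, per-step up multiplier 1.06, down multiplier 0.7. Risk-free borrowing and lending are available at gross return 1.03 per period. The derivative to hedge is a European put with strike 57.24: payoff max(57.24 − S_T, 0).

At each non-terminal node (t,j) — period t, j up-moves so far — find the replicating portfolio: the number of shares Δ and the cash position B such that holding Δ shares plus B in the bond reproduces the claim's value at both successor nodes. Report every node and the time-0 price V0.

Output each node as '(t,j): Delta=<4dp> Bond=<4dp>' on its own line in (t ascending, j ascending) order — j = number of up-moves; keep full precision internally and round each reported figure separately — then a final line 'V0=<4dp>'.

(0,0): Delta=-0.0600 Bond=4.7659
(1,0): Delta=-1.0000 Bond=55.5728
(1,1): Delta=-0.0036 Bond=0.3030
V0=0.1430

Since d<R<u, set p* = (R−d)/(u−d) = 0.9167; price each node as the discounted p*-expectation of its children.
Terminal payoffs: V(2,0)=19.5100, V(2,1)=0.1060, V(2,2)=0.0000
  t=1,j=0: stock 53.9000 → up 57.1340 (V=0.1060), down 37.7300 (V=19.5100). Price 1.6728; hedge Δ=-1.0000, bond B=55.5728.
  t=1,j=1: stock 81.6200 → up 86.5172 (V=0.0000), down 57.1340 (V=0.1060). Price 0.0086; hedge Δ=-0.0036, bond B=0.3030.
  t=0,j=0: stock 77.0000 → up 81.6200 (V=0.0086), down 53.9000 (V=1.6728). Price 0.1430; hedge Δ=-0.0600, bond B=4.7659.
Each (Δ,B) replicates both successor values, so the strategy is self-financing and V0 is arbitrage-free.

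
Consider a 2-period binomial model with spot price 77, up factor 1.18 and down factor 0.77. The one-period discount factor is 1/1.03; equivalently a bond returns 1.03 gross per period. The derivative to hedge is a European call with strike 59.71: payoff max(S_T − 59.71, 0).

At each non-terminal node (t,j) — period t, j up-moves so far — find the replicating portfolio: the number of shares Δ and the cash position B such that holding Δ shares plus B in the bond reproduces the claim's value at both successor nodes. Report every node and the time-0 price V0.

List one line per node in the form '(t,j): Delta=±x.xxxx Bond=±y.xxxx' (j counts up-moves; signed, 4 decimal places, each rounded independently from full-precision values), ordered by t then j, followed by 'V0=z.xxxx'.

Since d<R<u, set p* = (R−d)/(u−d) = 0.6341; price each node as the discounted p*-expectation of its children.
Payoff layer (t=2): V(2,0)=0.0000, V(2,1)=10.2522, V(2,2)=47.5048
(1,0): S=59.2900. Δ = (V_up−V_dn)/(S_up−S_dn) = (10.2522−0.0000)/(69.9622−45.6533) = 0.4217. V = [p*·10.2522 + (1−p*)·0.0000]/1.03 = 6.3120. B = V − Δ·S = -18.6933.
(1,1): S=90.8600. Δ = (V_up−V_dn)/(S_up−S_dn) = (47.5048−10.2522)/(107.2148−69.9622) = 1.0000. V = [p*·47.5048 + (1−p*)·10.2522]/1.03 = 32.8891. B = V − Δ·S = -57.9709.
(0,0): S=77.0000. Δ = (V_up−V_dn)/(S_up−S_dn) = (32.8891−6.3120)/(90.8600−59.2900) = 0.8418. V = [p*·32.8891 + (1−p*)·6.3120]/1.03 = 22.4911. B = V − Δ·S = -42.3311.
The time-0 hedge costs 22.4911, which is the no-arbitrage price.

(0,0): Delta=0.8418 Bond=-42.3311
(1,0): Delta=0.4217 Bond=-18.6933
(1,1): Delta=1.0000 Bond=-57.9709
V0=22.4911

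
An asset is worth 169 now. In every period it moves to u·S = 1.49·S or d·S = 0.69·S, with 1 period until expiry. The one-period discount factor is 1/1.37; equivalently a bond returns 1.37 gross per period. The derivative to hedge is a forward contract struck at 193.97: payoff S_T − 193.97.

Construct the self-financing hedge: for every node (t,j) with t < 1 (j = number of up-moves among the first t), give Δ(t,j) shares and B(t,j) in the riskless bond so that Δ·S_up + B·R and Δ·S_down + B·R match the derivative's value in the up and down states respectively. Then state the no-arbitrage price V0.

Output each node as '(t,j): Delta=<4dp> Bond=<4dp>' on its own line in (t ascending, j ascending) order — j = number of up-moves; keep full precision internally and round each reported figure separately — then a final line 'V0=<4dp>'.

The replicating-portfolio and risk-neutral prices coincide; use p* = (1.37−0.69)/(1.49−0.69) = 0.8500 for the latter.
Terminal payoffs: V(1,0)=-77.3600, V(1,1)=57.8400
(0,0): S=169.0000. Δ = (V_up−V_dn)/(S_up−S_dn) = (57.8400−-77.3600)/(251.8100−116.6100) = 1.0000. V = [p*·57.8400 + (1−p*)·-77.3600]/1.37 = 27.4161. B = V − Δ·S = -141.5839.
Self-financing check: at every node Δ·S+B equals the discounted successor values.

(0,0): Delta=1.0000 Bond=-141.5839
V0=27.4161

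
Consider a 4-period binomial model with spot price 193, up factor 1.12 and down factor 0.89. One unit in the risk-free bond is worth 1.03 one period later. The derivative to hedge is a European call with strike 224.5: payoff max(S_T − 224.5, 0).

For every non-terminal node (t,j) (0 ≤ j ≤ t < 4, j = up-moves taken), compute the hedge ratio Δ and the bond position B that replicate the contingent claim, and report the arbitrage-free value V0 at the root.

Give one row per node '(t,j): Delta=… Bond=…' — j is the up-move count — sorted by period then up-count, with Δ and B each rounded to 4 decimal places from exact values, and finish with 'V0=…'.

(0,0): Delta=0.4408 Bond=-70.1439
(1,0): Delta=0.1487 Bond=-22.0746
(1,1): Delta=0.5900 Bond=-104.5027
(2,0): Delta=0.0000 Bond=0.0000
(2,1): Delta=0.2247 Bond=-37.3534
(2,2): Delta=0.7767 Bond=-152.8207
(3,0): Delta=0.0000 Bond=0.0000
(3,1): Delta=0.0000 Bond=0.0000
(3,2): Delta=0.3395 Bond=-63.2072
(3,3): Delta=1.0000 Bond=-217.9612
V0=14.9355

Under the risk-neutral measure, an up-move has probability p* = (R−d)/(u−d) = 0.6087 and values discount at R = 1.03.
Terminal payoffs: V(4,0)=0.0000, V(4,1)=0.0000, V(4,2)=0.0000, V(4,3)=16.8245, V(4,4)=79.1892
Node (3,0) S=136.0590: V=(p*·0.0000+(1−p*)·0.0000)/1.03=0.0000; Δ=(0.0000−0.0000)/(152.3861−121.0925)=0.0000; B=V−Δ·S=0.0000
Node (3,1) S=171.2203: V=(p*·0.0000+(1−p*)·0.0000)/1.03=0.0000; Δ=(0.0000−0.0000)/(191.7668−152.3861)=0.0000; B=V−Δ·S=0.0000
Node (3,2) S=215.4683: V=(p*·16.8245+(1−p*)·0.0000)/1.03=9.9427; Δ=(16.8245−0.0000)/(241.3245−191.7668)=0.3395; B=V−Δ·S=-63.2072
Node (3,3) S=271.1511: V=(p*·79.1892+(1−p*)·16.8245)/1.03=53.1899; Δ=(79.1892−16.8245)/(303.6892−241.3245)=1.0000; B=V−Δ·S=-217.9612
Node (2,0) S=152.8753: V=(p*·0.0000+(1−p*)·0.0000)/1.03=0.0000; Δ=(0.0000−0.0000)/(171.2203−136.0590)=0.0000; B=V−Δ·S=0.0000
Node (2,1) S=192.3824: V=(p*·9.9427+(1−p*)·0.0000)/1.03=5.8758; Δ=(9.9427−0.0000)/(215.4683−171.2203)=0.2247; B=V−Δ·S=-37.3534
Node (2,2) S=242.0992: V=(p*·53.1899+(1−p*)·9.9427)/1.03=35.2108; Δ=(53.1899−9.9427)/(271.1511−215.4683)=0.7767; B=V−Δ·S=-152.8207
Node (1,0) S=171.7700: V=(p*·5.8758+(1−p*)·0.0000)/1.03=3.4724; Δ=(5.8758−0.0000)/(192.3824−152.8753)=0.1487; B=V−Δ·S=-22.0746
Node (1,1) S=216.1600: V=(p*·35.2108+(1−p*)·5.8758)/1.03=23.0407; Δ=(35.2108−5.8758)/(242.0992−192.3824)=0.5900; B=V−Δ·S=-104.5027
Node (0,0) S=193.0000: V=(p*·23.0407+(1−p*)·3.4724)/1.03=14.9355; Δ=(23.0407−3.4724)/(216.1600−171.7700)=0.4408; B=V−Δ·S=-70.1439
Root portfolio cost Δ·193+B reproduces V0=14.9355.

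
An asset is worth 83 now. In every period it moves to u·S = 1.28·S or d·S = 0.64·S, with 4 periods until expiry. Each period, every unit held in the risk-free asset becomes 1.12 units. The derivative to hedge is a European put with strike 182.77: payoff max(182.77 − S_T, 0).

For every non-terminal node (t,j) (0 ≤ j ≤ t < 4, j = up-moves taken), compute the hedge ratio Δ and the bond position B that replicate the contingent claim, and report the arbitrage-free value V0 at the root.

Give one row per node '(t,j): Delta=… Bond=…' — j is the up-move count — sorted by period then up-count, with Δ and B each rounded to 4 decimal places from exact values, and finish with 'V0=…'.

The replicating-portfolio and risk-neutral prices coincide; use p* = (1.12−0.64)/(1.28−0.64) = 0.7500 for the latter.
Payoff layer (t=4): V(4,0)=168.8449, V(4,1)=154.9198, V(4,2)=127.0696, V(4,3)=71.3693, V(4,4)=0.0000
  t=3,j=0: stock 21.7580 → up 27.8502 (V=154.9198), down 13.9251 (V=168.8449). Price 141.4295; hedge Δ=-1.0000, bond B=163.1875.
  t=3,j=1: stock 43.5159 → up 55.7004 (V=127.0696), down 27.8502 (V=154.9198). Price 119.6716; hedge Δ=-1.0000, bond B=163.1875.
  t=3,j=2: stock 87.0318 → up 111.4007 (V=71.3693), down 55.7004 (V=127.0696). Price 76.1557; hedge Δ=-1.0000, bond B=163.1875.
  t=3,j=3: stock 174.0636 → up 222.8014 (V=0.0000), down 111.4007 (V=71.3693). Price 15.9306; hedge Δ=-0.6407, bond B=127.4452.
  t=2,j=0: stock 33.9968 → up 43.5159 (V=119.6716), down 21.7580 (V=141.4295). Price 111.7063; hedge Δ=-1.0000, bond B=145.7031.
  t=2,j=1: stock 67.9936 → up 87.0318 (V=76.1557), down 43.5159 (V=119.6716). Price 77.7095; hedge Δ=-1.0000, bond B=145.7031.
  t=2,j=2: stock 135.9872 → up 174.0636 (V=15.9306), down 87.0318 (V=76.1557). Price 27.6669; hedge Δ=-0.6920, bond B=121.7685.
  t=1,j=0: stock 53.1200 → up 67.9936 (V=77.7095), down 33.9968 (V=111.7063). Price 76.9721; hedge Δ=-1.0000, bond B=130.0921.
  t=1,j=1: stock 106.2400 → up 135.9872 (V=27.6669), down 67.9936 (V=77.7095). Price 35.8728; hedge Δ=-0.7360, bond B=114.0644.
  t=0,j=0: stock 83.0000 → up 106.2400 (V=35.8728), down 53.1200 (V=76.9721). Price 41.2032; hedge Δ=-0.7737, bond B=105.4208.
Root portfolio cost Δ·83+B reproduces V0=41.2032.

(0,0): Delta=-0.7737 Bond=105.4208
(1,0): Delta=-1.0000 Bond=130.0921
(1,1): Delta=-0.7360 Bond=114.0644
(2,0): Delta=-1.0000 Bond=145.7031
(2,1): Delta=-1.0000 Bond=145.7031
(2,2): Delta=-0.6920 Bond=121.7685
(3,0): Delta=-1.0000 Bond=163.1875
(3,1): Delta=-1.0000 Bond=163.1875
(3,2): Delta=-1.0000 Bond=163.1875
(3,3): Delta=-0.6407 Bond=127.4452
V0=41.2032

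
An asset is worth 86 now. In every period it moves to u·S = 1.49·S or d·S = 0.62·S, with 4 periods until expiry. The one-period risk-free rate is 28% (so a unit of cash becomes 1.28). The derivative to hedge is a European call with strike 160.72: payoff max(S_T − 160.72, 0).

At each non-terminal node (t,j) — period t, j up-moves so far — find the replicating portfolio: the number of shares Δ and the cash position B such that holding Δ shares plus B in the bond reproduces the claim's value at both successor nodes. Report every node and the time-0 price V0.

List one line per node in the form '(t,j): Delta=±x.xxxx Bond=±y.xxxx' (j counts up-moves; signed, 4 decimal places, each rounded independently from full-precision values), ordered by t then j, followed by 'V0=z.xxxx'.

Since d<R<u, set p* = (R−d)/(u−d) = 0.7586; price each node as the discounted p*-expectation of its children.
Terminal payoffs: V(4,0)=0.0000, V(4,1)=0.0000, V(4,2)=0.0000, V(4,3)=15.6598, V(4,4)=263.1606
Node (3,0) S=20.4962: V=(p*·0.0000+(1−p*)·0.0000)/1.28=0.0000; Δ=(0.0000−0.0000)/(30.5393−12.7076)=0.0000; B=V−Δ·S=0.0000
Node (3,1) S=49.2570: V=(p*·0.0000+(1−p*)·0.0000)/1.28=0.0000; Δ=(0.0000−0.0000)/(73.3930−30.5393)=0.0000; B=V−Δ·S=0.0000
Node (3,2) S=118.3757: V=(p*·15.6598+(1−p*)·0.0000)/1.28=9.2812; Δ=(15.6598−0.0000)/(176.3798−73.3930)=0.1521; B=V−Δ·S=-8.7187
Node (3,3) S=284.4836: V=(p*·263.1606+(1−p*)·15.6598)/1.28=158.9211; Δ=(263.1606−15.6598)/(423.8806−176.3798)=1.0000; B=V−Δ·S=-125.5625
Node (2,0) S=33.0584: V=(p*·0.0000+(1−p*)·0.0000)/1.28=0.0000; Δ=(0.0000−0.0000)/(49.2570−20.4962)=0.0000; B=V−Δ·S=0.0000
Node (2,1) S=79.4468: V=(p*·9.2812+(1−p*)·0.0000)/1.28=5.5007; Δ=(9.2812−0.0000)/(118.3757−49.2570)=0.1343; B=V−Δ·S=-5.1673
Node (2,2) S=190.9286: V=(p*·158.9211+(1−p*)·9.2812)/1.28=95.9384; Δ=(158.9211−9.2812)/(284.4836−118.3757)=0.9009; B=V−Δ·S=-76.0616
Node (1,0) S=53.3200: V=(p*·5.5007+(1−p*)·0.0000)/1.28=3.2601; Δ=(5.5007−0.0000)/(79.4468−33.0584)=0.1186; B=V−Δ·S=-3.0625
Node (1,1) S=128.1400: V=(p*·95.9384+(1−p*)·5.5007)/1.28=57.8973; Δ=(95.9384−5.5007)/(190.9286−79.4468)=0.8112; B=V−Δ·S=-46.0540
Node (0,0) S=86.0000: V=(p*·57.8973+(1−p*)·3.2601)/1.28=34.9289; Δ=(57.8973−3.2601)/(128.1400−53.3200)=0.7302; B=V−Δ·S=-27.8725
Each (Δ,B) replicates both successor values, so the strategy is self-financing and V0 is arbitrage-free.

(0,0): Delta=0.7302 Bond=-27.8725
(1,0): Delta=0.1186 Bond=-3.0625
(1,1): Delta=0.8112 Bond=-46.0540
(2,0): Delta=0.0000 Bond=0.0000
(2,1): Delta=0.1343 Bond=-5.1673
(2,2): Delta=0.9009 Bond=-76.0616
(3,0): Delta=0.0000 Bond=0.0000
(3,1): Delta=0.0000 Bond=0.0000
(3,2): Delta=0.1521 Bond=-8.7187
(3,3): Delta=1.0000 Bond=-125.5625
V0=34.9289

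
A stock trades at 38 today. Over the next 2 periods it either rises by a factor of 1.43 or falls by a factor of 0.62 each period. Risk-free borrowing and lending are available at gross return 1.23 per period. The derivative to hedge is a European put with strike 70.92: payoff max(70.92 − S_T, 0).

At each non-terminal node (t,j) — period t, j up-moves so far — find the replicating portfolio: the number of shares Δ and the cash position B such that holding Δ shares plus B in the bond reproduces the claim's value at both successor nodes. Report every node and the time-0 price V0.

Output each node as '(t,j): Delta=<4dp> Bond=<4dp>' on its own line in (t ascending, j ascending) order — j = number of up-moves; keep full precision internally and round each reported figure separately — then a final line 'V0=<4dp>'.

(0,0): Delta=-0.8650 Bond=44.2912
(1,0): Delta=-1.0000 Bond=57.6585
(1,1): Delta=-0.8458 Bond=53.4355
V0=11.4208

No-arbitrage ⇒ martingale measure with p* = (R−d)/(u−d) = 0.7531.
Terminal payoffs: V(2,0)=56.3128, V(2,1)=37.2292, V(2,2)=0.0000
Node (1,0) S=23.5600: V=(p*·37.2292+(1−p*)·56.3128)/1.23=34.0985; Δ=(37.2292−56.3128)/(33.6908−14.6072)=-1.0000; B=V−Δ·S=57.6585
Node (1,1) S=54.3400: V=(p*·0.0000+(1−p*)·37.2292)/1.23=7.4735; Δ=(0.0000−37.2292)/(77.7062−33.6908)=-0.8458; B=V−Δ·S=53.4355
Node (0,0) S=38.0000: V=(p*·7.4735+(1−p*)·34.0985)/1.23=11.4208; Δ=(7.4735−34.0985)/(54.3400−23.5600)=-0.8650; B=V−Δ·S=44.2912
Root portfolio cost Δ·38+B reproduces V0=11.4208.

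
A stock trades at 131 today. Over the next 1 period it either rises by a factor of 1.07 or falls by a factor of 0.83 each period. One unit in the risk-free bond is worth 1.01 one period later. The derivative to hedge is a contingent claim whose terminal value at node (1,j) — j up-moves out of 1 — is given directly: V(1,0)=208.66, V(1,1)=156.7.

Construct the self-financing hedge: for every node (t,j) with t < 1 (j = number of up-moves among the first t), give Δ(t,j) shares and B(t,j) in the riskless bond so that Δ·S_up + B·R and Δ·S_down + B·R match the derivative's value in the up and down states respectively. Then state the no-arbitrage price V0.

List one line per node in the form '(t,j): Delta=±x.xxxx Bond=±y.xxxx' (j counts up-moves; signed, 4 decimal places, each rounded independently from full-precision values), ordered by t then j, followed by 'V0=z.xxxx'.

The replicating-portfolio and risk-neutral prices coincide; use p* = (1.01−0.83)/(1.07−0.83) = 0.7500 for the latter.
At expiry t=1: V(1,0)=208.6600, V(1,1)=156.7000
(0,0): S=131.0000. Δ = (V_up−V_dn)/(S_up−S_dn) = (156.7000−208.6600)/(140.1700−108.7300) = -1.6527. V = [p*·156.7000 + (1−p*)·208.6600]/1.01 = 168.0099. B = V − Δ·S = 384.5099.
Each (Δ,B) replicates both successor values, so the strategy is self-financing and V0 is arbitrage-free.

(0,0): Delta=-1.6527 Bond=384.5099
V0=168.0099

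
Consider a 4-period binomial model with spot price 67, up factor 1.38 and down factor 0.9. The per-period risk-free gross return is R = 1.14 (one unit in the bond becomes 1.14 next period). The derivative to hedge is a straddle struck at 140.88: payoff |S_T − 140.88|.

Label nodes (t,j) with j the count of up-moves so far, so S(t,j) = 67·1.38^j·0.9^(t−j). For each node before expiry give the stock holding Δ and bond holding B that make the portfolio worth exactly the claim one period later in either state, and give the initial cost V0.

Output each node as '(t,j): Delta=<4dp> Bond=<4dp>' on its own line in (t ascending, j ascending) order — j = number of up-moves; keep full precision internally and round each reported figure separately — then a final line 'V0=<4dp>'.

Under the risk-neutral measure, an up-move has probability p* = (R−d)/(u−d) = 0.5000 and values discount at R = 1.14.
At expiry t=4: V(4,0)=96.9213, V(4,1)=73.4767, V(4,2)=37.5282, V(4,3)=17.5927, V(4,4)=102.1115
(3,0): S=48.8430. Δ = (V_up−V_dn)/(S_up−S_dn) = (73.4767−96.9213)/(67.4033−43.9587) = -1.0000. V = [p*·73.4767 + (1−p*)·96.9213]/1.14 = 74.7359. B = V − Δ·S = 123.5789.
(3,1): S=74.8926. Δ = (V_up−V_dn)/(S_up−S_dn) = (37.5282−73.4767)/(103.3518−67.4033) = -1.0000. V = [p*·37.5282 + (1−p*)·73.4767]/1.14 = 48.6863. B = V − Δ·S = 123.5789.
(3,2): S=114.8353. Δ = (V_up−V_dn)/(S_up−S_dn) = (17.5927−37.5282)/(158.4727−103.3518) = -0.3617. V = [p*·17.5927 + (1−p*)·37.5282]/1.14 = 24.1759. B = V − Δ·S = 65.7081.
(3,3): S=176.0808. Δ = (V_up−V_dn)/(S_up−S_dn) = (102.1115−17.5927)/(242.9915−158.4727) = 1.0000. V = [p*·102.1115 + (1−p*)·17.5927]/1.14 = 52.5019. B = V − Δ·S = -123.5789.
(2,0): S=54.2700. Δ = (V_up−V_dn)/(S_up−S_dn) = (48.6863−74.7359)/(74.8926−48.8430) = -1.0000. V = [p*·48.6863 + (1−p*)·74.7359]/1.14 = 54.1326. B = V − Δ·S = 108.4026.
(2,1): S=83.2140. Δ = (V_up−V_dn)/(S_up−S_dn) = (24.1759−48.6863)/(114.8353−74.8926) = -0.6136. V = [p*·24.1759 + (1−p*)·48.6863]/1.14 = 31.9571. B = V − Δ·S = 83.0206.
(2,2): S=127.5948. Δ = (V_up−V_dn)/(S_up−S_dn) = (52.5019−24.1759)/(176.0808−114.8353) = 0.4625. V = [p*·52.5019 + (1−p*)·24.1759]/1.14 = 33.6306. B = V − Δ·S = -25.3820.
(1,0): S=60.3000. Δ = (V_up−V_dn)/(S_up−S_dn) = (31.9571−54.1326)/(83.2140−54.2700) = -0.7662. V = [p*·31.9571 + (1−p*)·54.1326]/1.14 = 37.7586. B = V − Δ·S = 83.9576.
(1,1): S=92.4600. Δ = (V_up−V_dn)/(S_up−S_dn) = (33.6306−31.9571)/(127.5948−83.2140) = 0.0377. V = [p*·33.6306 + (1−p*)·31.9571]/1.14 = 28.7665. B = V − Δ·S = 25.2801.
(0,0): S=67.0000. Δ = (V_up−V_dn)/(S_up−S_dn) = (28.7665−37.7586)/(92.4600−60.3000) = -0.2796. V = [p*·28.7665 + (1−p*)·37.7586]/1.14 = 29.1777. B = V − Δ·S = 47.9113.
Root portfolio cost Δ·67+B reproduces V0=29.1777.

(0,0): Delta=-0.2796 Bond=47.9113
(1,0): Delta=-0.7662 Bond=83.9576
(1,1): Delta=0.0377 Bond=25.2801
(2,0): Delta=-1.0000 Bond=108.4026
(2,1): Delta=-0.6136 Bond=83.0206
(2,2): Delta=0.4625 Bond=-25.3820
(3,0): Delta=-1.0000 Bond=123.5789
(3,1): Delta=-1.0000 Bond=123.5789
(3,2): Delta=-0.3617 Bond=65.7081
(3,3): Delta=1.0000 Bond=-123.5789
V0=29.1777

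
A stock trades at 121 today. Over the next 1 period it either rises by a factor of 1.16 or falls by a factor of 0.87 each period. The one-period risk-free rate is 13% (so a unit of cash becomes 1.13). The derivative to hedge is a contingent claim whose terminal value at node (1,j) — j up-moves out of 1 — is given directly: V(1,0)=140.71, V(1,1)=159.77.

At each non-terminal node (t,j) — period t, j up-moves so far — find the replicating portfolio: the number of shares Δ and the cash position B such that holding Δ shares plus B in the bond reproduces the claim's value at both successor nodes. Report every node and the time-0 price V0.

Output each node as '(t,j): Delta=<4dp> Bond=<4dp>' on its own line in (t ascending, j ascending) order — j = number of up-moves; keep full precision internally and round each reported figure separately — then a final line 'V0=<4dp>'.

(0,0): Delta=0.5432 Bond=73.9204
V0=139.6445

The replicating-portfolio and risk-neutral prices coincide; use p* = (1.13−0.87)/(1.16−0.87) = 0.8966 for the latter.
Terminal payoffs: V(1,0)=140.7100, V(1,1)=159.7700
Node (0,0) S=121.0000: V=(p*·159.7700+(1−p*)·140.7100)/1.13=139.6445; Δ=(159.7700−140.7100)/(140.3600−105.2700)=0.5432; B=V−Δ·S=73.9204
Check: Δ(0,0)·S0 + B(0,0) = 139.6445 = V0.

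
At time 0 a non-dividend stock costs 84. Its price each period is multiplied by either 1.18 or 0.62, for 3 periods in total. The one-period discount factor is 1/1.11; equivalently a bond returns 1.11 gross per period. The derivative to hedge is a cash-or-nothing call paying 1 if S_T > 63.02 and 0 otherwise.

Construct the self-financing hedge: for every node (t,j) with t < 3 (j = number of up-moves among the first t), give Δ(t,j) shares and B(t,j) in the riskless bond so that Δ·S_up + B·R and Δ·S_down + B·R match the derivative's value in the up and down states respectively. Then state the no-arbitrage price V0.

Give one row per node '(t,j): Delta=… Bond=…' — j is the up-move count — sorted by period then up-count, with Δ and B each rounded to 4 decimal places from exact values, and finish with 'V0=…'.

(0,0): Delta=0.0038 Bond=0.3827
(1,0): Delta=0.0270 Bond=-0.7863
(1,1): Delta=0.0020 Bond=0.5978
(2,0): Delta=0.0000 Bond=0.0000
(2,1): Delta=0.0291 Bond=-0.9974
(2,2): Delta=0.0000 Bond=0.9009
V0=0.6998

The replicating-portfolio and risk-neutral prices coincide; use p* = (1.11−0.62)/(1.18−0.62) = 0.8750 for the latter.
Terminal values V(3,·): V(3,0)=0.0000, V(3,1)=0.0000, V(3,2)=1.0000, V(3,3)=1.0000
Node (2,0) S=32.2896: V=(p*·0.0000+(1−p*)·0.0000)/1.11=0.0000; Δ=(0.0000−0.0000)/(38.1017−20.0196)=0.0000; B=V−Δ·S=0.0000
Node (2,1) S=61.4544: V=(p*·1.0000+(1−p*)·0.0000)/1.11=0.7883; Δ=(1.0000−0.0000)/(72.5162−38.1017)=0.0291; B=V−Δ·S=-0.9974
Node (2,2) S=116.9616: V=(p*·1.0000+(1−p*)·1.0000)/1.11=0.9009; Δ=(1.0000−1.0000)/(138.0147−72.5162)=0.0000; B=V−Δ·S=0.9009
Node (1,0) S=52.0800: V=(p*·0.7883+(1−p*)·0.0000)/1.11=0.6214; Δ=(0.7883−0.0000)/(61.4544−32.2896)=0.0270; B=V−Δ·S=-0.7863
Node (1,1) S=99.1200: V=(p*·0.9009+(1−p*)·0.7883)/1.11=0.7989; Δ=(0.9009−0.7883)/(116.9616−61.4544)=0.0020; B=V−Δ·S=0.5978
Node (0,0) S=84.0000: V=(p*·0.7989+(1−p*)·0.6214)/1.11=0.6998; Δ=(0.7989−0.6214)/(99.1200−52.0800)=0.0038; B=V−Δ·S=0.3827
Root portfolio cost Δ·84+B reproduces V0=0.6998.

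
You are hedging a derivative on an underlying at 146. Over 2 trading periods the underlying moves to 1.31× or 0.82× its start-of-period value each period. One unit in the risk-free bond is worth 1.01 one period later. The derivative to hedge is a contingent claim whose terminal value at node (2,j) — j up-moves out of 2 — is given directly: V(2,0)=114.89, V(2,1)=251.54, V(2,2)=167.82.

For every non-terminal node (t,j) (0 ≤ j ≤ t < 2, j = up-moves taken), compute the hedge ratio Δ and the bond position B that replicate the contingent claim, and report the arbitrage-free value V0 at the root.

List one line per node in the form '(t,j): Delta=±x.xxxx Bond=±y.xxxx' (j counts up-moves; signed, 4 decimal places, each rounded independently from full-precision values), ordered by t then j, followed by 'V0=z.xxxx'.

(0,0): Delta=0.7086 Bond=80.5749
(1,0): Delta=2.3294 Bond=-112.6630
(1,1): Delta=-0.8933 Bond=387.7652
V0=184.0309

Since d<R<u, set p* = (R−d)/(u−d) = 0.3878; price each node as the discounted p*-expectation of its children.
Terminal values V(2,·): V(2,0)=114.8900, V(2,1)=251.5400, V(2,2)=167.8200
Node (1,0) S=119.7200: V=(p*·251.5400+(1−p*)·114.8900)/1.01=166.2146; Δ=(251.5400−114.8900)/(156.8332−98.1704)=2.3294; B=V−Δ·S=-112.6630
Node (1,1) S=191.2600: V=(p*·167.8200+(1−p*)·251.5400)/1.01=216.9081; Δ=(167.8200−251.5400)/(250.5506−156.8332)=-0.8933; B=V−Δ·S=387.7652
Node (0,0) S=146.0000: V=(p*·216.9081+(1−p*)·166.2146)/1.01=184.0309; Δ=(216.9081−166.2146)/(191.2600−119.7200)=0.7086; B=V−Δ·S=80.5749
Check: Δ(0,0)·S0 + B(0,0) = 184.0309 = V0.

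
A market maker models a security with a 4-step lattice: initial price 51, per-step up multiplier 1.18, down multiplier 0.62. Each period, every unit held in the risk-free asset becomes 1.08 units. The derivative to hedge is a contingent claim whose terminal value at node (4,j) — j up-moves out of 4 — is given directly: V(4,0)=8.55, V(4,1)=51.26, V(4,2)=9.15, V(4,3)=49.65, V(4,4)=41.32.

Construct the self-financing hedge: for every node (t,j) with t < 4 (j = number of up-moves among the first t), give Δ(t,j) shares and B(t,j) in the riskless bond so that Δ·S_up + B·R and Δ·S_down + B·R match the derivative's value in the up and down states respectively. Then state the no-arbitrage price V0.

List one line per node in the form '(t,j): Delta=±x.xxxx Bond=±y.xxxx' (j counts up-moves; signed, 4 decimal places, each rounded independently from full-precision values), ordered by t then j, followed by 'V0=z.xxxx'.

Since d<R<u, set p* = (R−d)/(u−d) = 0.8214; price each node as the discounted p*-expectation of its children.
Payoff layer (t=4): V(4,0)=8.5500, V(4,1)=51.2600, V(4,2)=9.1500, V(4,3)=49.6500, V(4,4)=41.3200
(3,0): S=12.1547. Δ = (V_up−V_dn)/(S_up−S_dn) = (51.2600−8.5500)/(14.3426−7.5359) = 6.2747. V = [p*·51.2600 + (1−p*)·8.5500]/1.08 = 40.4011. B = V − Δ·S = -35.8667.
(3,1): S=23.1332. Δ = (V_up−V_dn)/(S_up−S_dn) = (9.1500−51.2600)/(27.2972−14.3426) = -3.2506. V = [p*·9.1500 + (1−p*)·51.2600]/1.08 = 15.4349. B = V − Δ·S = 90.6313.
(3,2): S=44.0277. Δ = (V_up−V_dn)/(S_up−S_dn) = (49.6500−9.1500)/(51.9527−27.2972) = 1.6426. V = [p*·49.6500 + (1−p*)·9.1500]/1.08 = 39.2758. B = V − Δ·S = -33.0456.
(3,3): S=83.7946. Δ = (V_up−V_dn)/(S_up−S_dn) = (41.3200−49.6500)/(98.8777−51.9527) = -0.1775. V = [p*·41.3200 + (1−p*)·49.6500]/1.08 = 39.6366. B = V − Δ·S = 54.5116.
(2,0): S=19.6044. Δ = (V_up−V_dn)/(S_up−S_dn) = (15.4349−40.4011)/(23.1332−12.1547) = -2.2741. V = [p*·15.4349 + (1−p*)·40.4011]/1.08 = 18.4196. B = V − Δ·S = 63.0022.
(2,1): S=37.3116. Δ = (V_up−V_dn)/(S_up−S_dn) = (39.2758−15.4349)/(44.0277−23.1332) = 1.1410. V = [p*·39.2758 + (1−p*)·15.4349]/1.08 = 32.4245. B = V − Δ·S = -10.1486.
(2,2): S=71.0124. Δ = (V_up−V_dn)/(S_up−S_dn) = (39.6366−39.2758)/(83.7946−44.0277) = 0.0091. V = [p*·39.6366 + (1−p*)·39.2758]/1.08 = 36.6409. B = V − Δ·S = 35.9966.
(1,0): S=31.6200. Δ = (V_up−V_dn)/(S_up−S_dn) = (32.4245−18.4196)/(37.3116−19.6044) = 0.7909. V = [p*·32.4245 + (1−p*)·18.4196]/1.08 = 27.7071. B = V − Δ·S = 2.6982.
(1,1): S=60.1800. Δ = (V_up−V_dn)/(S_up−S_dn) = (36.6409−32.4245)/(71.0124−37.3116) = 0.1251. V = [p*·36.6409 + (1−p*)·32.4245]/1.08 = 33.2296. B = V − Δ·S = 25.7004.
(0,0): S=51.0000. Δ = (V_up−V_dn)/(S_up−S_dn) = (33.2296−27.7071)/(60.1800−31.6200) = 0.1934. V = [p*·33.2296 + (1−p*)·27.7071]/1.08 = 29.8550. B = V − Δ·S = 19.9934.
Check: Δ(0,0)·S0 + B(0,0) = 29.8550 = V0.

(0,0): Delta=0.1934 Bond=19.9934
(1,0): Delta=0.7909 Bond=2.6982
(1,1): Delta=0.1251 Bond=25.7004
(2,0): Delta=-2.2741 Bond=63.0022
(2,1): Delta=1.1410 Bond=-10.1486
(2,2): Delta=0.0091 Bond=35.9966
(3,0): Delta=6.2747 Bond=-35.8667
(3,1): Delta=-3.2506 Bond=90.6313
(3,2): Delta=1.6426 Bond=-33.0456
(3,3): Delta=-0.1775 Bond=54.5116
V0=29.8550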